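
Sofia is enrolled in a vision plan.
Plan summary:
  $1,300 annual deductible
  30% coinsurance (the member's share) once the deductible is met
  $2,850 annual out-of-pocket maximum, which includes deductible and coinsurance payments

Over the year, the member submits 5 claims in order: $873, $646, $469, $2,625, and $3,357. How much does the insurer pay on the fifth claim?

Claim 1 ($873): all of it applies to the deductible. Member owes $873 (running OOP $873). Insurer: $873 − $873 = $0.
Claim 2 ($646): deductible takes $427, $219 remains; member's 30% is $65.70. Member pays $492.70; OOP now $1,365.70. Plan pays $646 − $492.70 = $153.30.
Claim 3 ($469): 30% coinsurance on $469 = $140.70. Cost to member: $140.70. OOP to date $1,506.40. Insurer: $469 − $140.70 = $328.30.
Claim 4 ($2,625): deductible met; 30% of $2,625 = $787.50. Cost to member: $787.50. OOP to date $2,293.90. Insurer: $2,625 − $787.50 = $1,837.50.
Claim 5 ($3,357): deductible already satisfied, so member's share is 30% × $3,357 = $1,007.10. Adding that to $2,293.90 gives $3,301, past the $2,850 cap; member pays only $2,850 − $2,293.90 = $556.10. Plan pays $3,357 − $556.10 = $2,800.90.

$2,800.90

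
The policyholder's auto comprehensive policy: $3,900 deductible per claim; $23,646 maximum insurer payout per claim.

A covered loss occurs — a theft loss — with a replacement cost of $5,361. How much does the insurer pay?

$1,461

After the deductible, $5,361 − $3,900 = $1,461 remains.
$1,461 ≤ $23,646, so the limit doesn't bind; insurer pays $1,461.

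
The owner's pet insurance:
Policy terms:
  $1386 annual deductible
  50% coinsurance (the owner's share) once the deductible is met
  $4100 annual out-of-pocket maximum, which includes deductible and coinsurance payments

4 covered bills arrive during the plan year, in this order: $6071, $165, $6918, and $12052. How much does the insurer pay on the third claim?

$6629

#1 ($6071): $1386 to deductible, leaving $4685; 50% of $4685 = $2342.50. Owner pays $3728.50; OOP now $3728.50. Insurer: $6071 − $3728.50 = $2342.50.
#2 ($165): deductible already satisfied, so owner's share is 50% × $165 = $82.50. Cost to owner: $82.50. OOP to date $3811. Plan pays $165 − $82.50 = $82.50.
#3 ($6918): 50% coinsurance on $6918 = $3459. Adding that to $3811 gives $7270, past the $4100 cap; owner pays only $4100 − $3811 = $289. Insurer: $6918 − $289 = $6629.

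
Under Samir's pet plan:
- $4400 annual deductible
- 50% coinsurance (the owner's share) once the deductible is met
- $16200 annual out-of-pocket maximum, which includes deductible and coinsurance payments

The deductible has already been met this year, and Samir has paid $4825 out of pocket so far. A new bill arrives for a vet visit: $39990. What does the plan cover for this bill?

With the deductible met, the entire $39990 is subject to coinsurance.
Coinsurance: $39990 × 50% = $19995.
Year-to-date out-of-pocket would reach $4825 + $19995 = $24820, above the $16200 maximum, so the owner pays only $16200 − $4825 = $11375.
Insurer pays the balance: $39990 − $11375 = $28615.

$28615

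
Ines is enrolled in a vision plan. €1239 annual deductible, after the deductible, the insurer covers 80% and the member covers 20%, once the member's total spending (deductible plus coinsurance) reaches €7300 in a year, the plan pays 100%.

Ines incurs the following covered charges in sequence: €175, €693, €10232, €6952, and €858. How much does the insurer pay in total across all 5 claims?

€14136.80

Claim 1 — €175: fully absorbed by the deductible. Cost to member: €175. OOP to date €175. Insurer: €175 − €175 = €0.
Claim 2 — €693: all of it applies to the deductible. Member pays €693; OOP now €868. Plan pays €693 − €693 = €0.
Claim 3 — €10232: €371 finishes the deductible; €9861 goes to coinsurance; member's 20% is €1972.20. Member owes €2343.20 (running OOP €3211.20). Insurer: €10232 − €2343.20 = €7888.80.
Claim 4 — €6952: deductible met; 20% of €6952 = €1390.40. Member pays €1390.40; OOP now €4601.60. Plan pays €6952 − €1390.40 = €5561.60.
Claim 5 — €858: deductible already satisfied, so member's share is 20% × €858 = €171.60. Cost to member: €171.60. OOP to date €4773.20. Insurer: €858 − €171.60 = €686.40.
Insurer total: €0 + €0 + €7888.80 + €5561.60 + €686.40 = €14136.80.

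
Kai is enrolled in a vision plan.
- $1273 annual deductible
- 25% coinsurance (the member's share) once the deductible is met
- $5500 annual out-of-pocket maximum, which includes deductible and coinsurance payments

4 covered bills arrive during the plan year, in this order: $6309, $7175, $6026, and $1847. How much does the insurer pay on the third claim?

#1 ($6309): $1273 finishes the deductible; $5036 goes to coinsurance; coinsurance $5036 × 25% = $1259. Cost to member: $2532. OOP to date $2532. Plan pays $6309 − $2532 = $3777.
#2 ($7175): deductible already satisfied, so member's share is 25% × $7175 = $1793.75. Cost to member: $1793.75. OOP to date $4325.75. Plan pays $7175 − $1793.75 = $5381.25.
#3 ($6026): deductible met; 25% of $6026 = $1506.50. Adding that to $4325.75 gives $5832.25, past the $5500 cap; member pays only $5500 − $4325.75 = $1174.25. Insurer: $6026 − $1174.25 = $4851.75.

$4851.75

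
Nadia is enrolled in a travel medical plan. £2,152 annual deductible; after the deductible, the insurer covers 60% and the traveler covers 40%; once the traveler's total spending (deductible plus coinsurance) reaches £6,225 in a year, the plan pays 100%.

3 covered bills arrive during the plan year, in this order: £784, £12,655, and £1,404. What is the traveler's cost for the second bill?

£5,441

Claim 1 — £784: all of it applies to the deductible. Traveler pays £784; OOP now £784.
Claim 2 — £12,655: deductible takes £1,368, £11,287 remains; traveler's 40% is £4,514.80. Claim cost before the cap: £1,368 + £4,514.80 = £5,882.80. OOP would hit £6,666.80 > £6,225, so the cap limits the traveler to £6,225 − £784 = £5,441.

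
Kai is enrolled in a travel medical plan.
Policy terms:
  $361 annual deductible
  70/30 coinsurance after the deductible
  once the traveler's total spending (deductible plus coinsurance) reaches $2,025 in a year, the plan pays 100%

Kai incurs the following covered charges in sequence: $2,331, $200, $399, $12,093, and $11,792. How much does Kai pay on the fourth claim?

$893.30

Claim 1 ($2,331): $361 to deductible, leaving $1,970; 30% of $1,970 = $591. Traveler pays $952; OOP now $952.
Claim 2 ($200): deductible met; 30% of $200 = $60. Traveler owes $60 (running OOP $1,012).
Claim 3 ($399): deductible met; 30% of $399 = $119.70. Cost to traveler: $119.70. OOP to date $1,131.70.
Claim 4 ($12,093): deductible met; 30% of $12,093 = $3,627.90. OOP would hit $4,759.60 > $2,025, so the cap limits the traveler to $2,025 − $1,131.70 = $893.30.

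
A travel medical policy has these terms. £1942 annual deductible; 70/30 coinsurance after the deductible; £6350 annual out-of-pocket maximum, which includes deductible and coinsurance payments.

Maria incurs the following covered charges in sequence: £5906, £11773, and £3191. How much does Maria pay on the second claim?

Bill 1, £5906: £1942 finishes the deductible; £3964 goes to coinsurance; coinsurance £3964 × 30% = £1189.20. Cost to traveler: £3131.20. OOP to date £3131.20.
Bill 2, £11773: deductible met; 30% of £11773 = £3531.90. That would push OOP to £6663.10, over the £6350 cap, so traveler pays £6350 − £3131.20 = £3218.80.

£3218.80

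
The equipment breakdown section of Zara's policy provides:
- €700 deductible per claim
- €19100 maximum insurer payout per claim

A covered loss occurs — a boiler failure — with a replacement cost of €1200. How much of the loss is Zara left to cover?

After the deductible, €1200 − €700 = €500 remains.
That's under the €19100 cap, so the insurer reimburses the full €500.
Out of pocket: €1200 − €500 = €700.

€700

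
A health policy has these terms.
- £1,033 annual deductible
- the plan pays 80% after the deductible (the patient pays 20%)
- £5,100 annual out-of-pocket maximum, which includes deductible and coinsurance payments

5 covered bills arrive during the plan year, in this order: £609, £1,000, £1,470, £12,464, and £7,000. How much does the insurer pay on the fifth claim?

Claim 1 (£609): fully absorbed by the deductible. Patient pays £609; OOP now £609. Insurer: £609 − £609 = £0.
Claim 2 (£1,000): deductible takes £424, £576 remains; coinsurance £576 × 20% = £115.20. Patient owes £539.20 (running OOP £1,148.20). Plan pays £1,000 − £539.20 = £460.80.
Claim 3 (£1,470): 20% coinsurance on £1,470 = £294. Patient pays £294; OOP now £1,442.20. Plan pays £1,470 − £294 = £1,176.
Claim 4 (£12,464): deductible met; 20% of £12,464 = £2,492.80. Patient pays £2,492.80; OOP now £3,935. Plan pays £12,464 − £2,492.80 = £9,971.20.
Claim 5 (£7,000): deductible already satisfied, so patient's share is 20% × £7,000 = £1,400. OOP would hit £5,335 > £5,100, so the cap limits the patient to £5,100 − £3,935 = £1,165. Plan pays £7,000 − £1,165 = £5,835.

£5,835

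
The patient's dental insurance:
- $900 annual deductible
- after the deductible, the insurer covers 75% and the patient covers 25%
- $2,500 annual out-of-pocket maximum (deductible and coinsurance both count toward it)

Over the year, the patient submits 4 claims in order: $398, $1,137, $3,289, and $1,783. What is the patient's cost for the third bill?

Claim 1 — $398: fully absorbed by the deductible. Cost to patient: $398. OOP to date $398.
Claim 2 — $1,137: $502 to deductible, leaving $635; patient's 25% is $158.75. Patient pays $660.75; OOP now $1,058.75.
Claim 3 — $3,289: deductible already satisfied, so patient's share is 25% × $3,289 = $822.25. Cost to patient: $822.25. OOP to date $1,881.

$822.25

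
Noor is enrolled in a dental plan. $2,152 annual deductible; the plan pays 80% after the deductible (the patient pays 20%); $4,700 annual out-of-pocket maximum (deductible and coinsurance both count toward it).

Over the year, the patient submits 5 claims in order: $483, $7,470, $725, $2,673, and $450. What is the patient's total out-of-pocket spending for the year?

Claim 1 — $483: fully absorbed by the deductible. Patient owes $483 (running OOP $483).
Claim 2 — $7,470: deductible takes $1,669, $5,801 remains; coinsurance $5,801 × 20% = $1,160.20. Cost to patient: $2,829.20. OOP to date $3,312.20.
Claim 3 — $725: deductible already satisfied, so patient's share is 20% × $725 = $145. Cost to patient: $145. OOP to date $3,457.20.
Claim 4 — $2,673: deductible already satisfied, so patient's share is 20% × $2,673 = $534.60. Patient pays $534.60; OOP now $3,991.80.
Claim 5 — $450: 20% coinsurance on $450 = $90. Patient owes $90 (running OOP $4,081.80).
Total paid by the patient: $483 + $2,829.20 + $145 + $534.60 + $90 = $4,081.80.

$4,081.80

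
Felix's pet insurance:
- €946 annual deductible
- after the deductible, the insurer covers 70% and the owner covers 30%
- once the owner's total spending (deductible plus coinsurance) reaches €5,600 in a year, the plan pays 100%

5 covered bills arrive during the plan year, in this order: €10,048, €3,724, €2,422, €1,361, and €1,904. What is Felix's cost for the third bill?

€726.60

#1 (€10,048): deductible takes €946, €9,102 remains; coinsurance €9,102 × 30% = €2,730.60. Cost to owner: €3,676.60. OOP to date €3,676.60.
#2 (€3,724): 30% coinsurance on €3,724 = €1,117.20. Cost to owner: €1,117.20. OOP to date €4,793.80.
#3 (€2,422): 30% coinsurance on €2,422 = €726.60. Owner owes €726.60 (running OOP €5,520.40).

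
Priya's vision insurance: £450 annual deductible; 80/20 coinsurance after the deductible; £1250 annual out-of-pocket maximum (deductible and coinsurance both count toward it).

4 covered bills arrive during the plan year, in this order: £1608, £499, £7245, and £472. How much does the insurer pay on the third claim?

£6776.40

Claim 1 (£1608): £450 to deductible, leaving £1158; 20% of £1158 = £231.60. Member pays £681.60; OOP now £681.60. Plan pays £1608 − £681.60 = £926.40.
Claim 2 (£499): deductible met; 20% of £499 = £99.80. Cost to member: £99.80. OOP to date £781.40. Plan pays £499 − £99.80 = £399.20.
Claim 3 (£7245): deductible met; 20% of £7245 = £1449. Adding that to £781.40 gives £2230.40, past the £1250 cap; member pays only £1250 − £781.40 = £468.60. Plan pays £7245 − £468.60 = £6776.40.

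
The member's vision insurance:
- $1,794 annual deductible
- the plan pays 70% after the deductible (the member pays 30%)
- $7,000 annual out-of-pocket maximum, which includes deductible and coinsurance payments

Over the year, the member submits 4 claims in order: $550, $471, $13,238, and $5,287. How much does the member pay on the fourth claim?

$1,466.50

Claim 1 — $550: all of it applies to the deductible. Member pays $550; OOP now $550.
Claim 2 — $471: all of it applies to the deductible. Cost to member: $471. OOP to date $1,021.
Claim 3 — $13,238: $773 finishes the deductible; $12,465 goes to coinsurance; 30% of $12,465 = $3,739.50. Member owes $4,512.50 (running OOP $5,533.50).
Claim 4 — $5,287: deductible met; 30% of $5,287 = $1,586.10. That would push OOP to $7,119.60, over the $7,000 cap, so member pays $7,000 − $5,533.50 = $1,466.50.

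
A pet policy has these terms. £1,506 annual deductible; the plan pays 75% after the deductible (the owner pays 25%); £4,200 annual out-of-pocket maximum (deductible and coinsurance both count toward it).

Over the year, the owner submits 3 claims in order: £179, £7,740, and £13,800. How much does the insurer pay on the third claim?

Claim 1 (£179): entire amount goes to the deductible. Owner pays £179; OOP now £179. Plan pays £179 − £179 = £0.
Claim 2 (£7,740): £1,327 to deductible, leaving £6,413; coinsurance £6,413 × 25% = £1,603.25. Cost to owner: £2,930.25. OOP to date £3,109.25. Plan pays £7,740 − £2,930.25 = £4,809.75.
Claim 3 (£13,800): deductible met; 25% of £13,800 = £3,450. That would push OOP to £6,559.25, over the £4,200 cap, so owner pays £4,200 − £3,109.25 = £1,090.75. Plan pays £13,800 − £1,090.75 = £12,709.25.

£12,709.25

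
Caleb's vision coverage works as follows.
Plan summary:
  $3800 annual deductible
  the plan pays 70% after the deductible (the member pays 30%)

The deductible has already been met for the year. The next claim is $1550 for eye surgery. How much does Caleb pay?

The deductible is already satisfied, so the full bill goes to coinsurance.
Member's 30% share of $1550 is $465.

$465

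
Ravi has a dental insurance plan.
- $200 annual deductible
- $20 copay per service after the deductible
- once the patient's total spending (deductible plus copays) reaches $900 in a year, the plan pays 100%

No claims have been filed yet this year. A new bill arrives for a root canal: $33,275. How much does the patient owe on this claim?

$220

Nothing has been paid toward the $200 deductible, so the first $200 of this charge is applied there.
After the $200 deductible portion, $33,275 − $200 = $33,075 is subject to the copay.
Copay on this service: $20.
Patient responsibility before any cap: $200 + $20 = $220.
Cumulative spending $0 + $220 = $220 stays under the $900 maximum.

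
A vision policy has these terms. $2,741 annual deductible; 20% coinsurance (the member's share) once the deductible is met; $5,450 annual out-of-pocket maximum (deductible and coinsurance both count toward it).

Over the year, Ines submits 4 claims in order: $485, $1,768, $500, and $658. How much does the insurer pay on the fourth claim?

#1 ($485): fully absorbed by the deductible. Cost to member: $485. OOP to date $485. Insurer: $485 − $485 = $0.
#2 ($1,768): entire amount goes to the deductible. Member pays $1,768; OOP now $2,253. Plan pays $1,768 − $1,768 = $0.
#3 ($500): $488 to deductible, leaving $12; member's 20% is $2.40. Member pays $490.40; OOP now $2,743.40. Insurer: $500 − $490.40 = $9.60.
#4 ($658): deductible met; 20% of $658 = $131.60. Member owes $131.60 (running OOP $2,875). Plan pays $658 − $131.60 = $526.40.

$526.40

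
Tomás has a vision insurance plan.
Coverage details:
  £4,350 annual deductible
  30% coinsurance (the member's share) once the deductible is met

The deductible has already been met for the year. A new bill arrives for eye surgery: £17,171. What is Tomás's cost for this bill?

£5,151.30

With the deductible met, the entire £17,171 is subject to coinsurance.
Member's 30% share of £17,171 is £5,151.30.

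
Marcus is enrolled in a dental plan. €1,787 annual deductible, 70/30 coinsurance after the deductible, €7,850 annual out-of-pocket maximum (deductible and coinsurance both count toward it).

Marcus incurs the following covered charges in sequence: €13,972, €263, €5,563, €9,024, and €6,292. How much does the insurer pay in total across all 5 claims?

€27,264

Claim 1 — €13,972: €1,787 finishes the deductible; €12,185 goes to coinsurance; 30% of €12,185 = €3,655.50. Patient owes €5,442.50 (running OOP €5,442.50). Insurer: €13,972 − €5,442.50 = €8,529.50.
Claim 2 — €263: deductible already satisfied, so patient's share is 30% × €263 = €78.90. Patient pays €78.90; OOP now €5,521.40. Insurer: €263 − €78.90 = €184.10.
Claim 3 — €5,563: 30% coinsurance on €5,563 = €1,668.90. Patient owes €1,668.90 (running OOP €7,190.30). Plan pays €5,563 − €1,668.90 = €3,894.10.
Claim 4 — €9,024: deductible met; 30% of €9,024 = €2,707.20. That would push OOP to €9,897.50, over the €7,850 cap, so patient pays €7,850 − €7,190.30 = €659.70. Insurer: €9,024 − €659.70 = €8,364.30.
Claim 5 — €6,292: deductible already satisfied, so patient's share is 30% × €6,292 = €1,887.60. That would push OOP to €9,737.60, over the €7,850 cap, so patient pays €7,850 − €7,850 = €0. Insurer: €6,292 − €0 = €6,292.
Insurer total: €8,529.50 + €184.10 + €3,894.10 + €8,364.30 + €6,292 = €27,264.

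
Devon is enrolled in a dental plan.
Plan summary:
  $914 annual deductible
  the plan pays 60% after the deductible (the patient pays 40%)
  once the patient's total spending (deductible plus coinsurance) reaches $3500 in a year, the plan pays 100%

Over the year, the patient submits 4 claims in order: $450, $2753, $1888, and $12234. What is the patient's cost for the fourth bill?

$915.20

#1 ($450): entire amount goes to the deductible. Patient owes $450 (running OOP $450).
#2 ($2753): $464 finishes the deductible; $2289 goes to coinsurance; coinsurance $2289 × 40% = $915.60. Patient owes $1379.60 (running OOP $1829.60).
#3 ($1888): deductible already satisfied, so patient's share is 40% × $1888 = $755.20. Patient owes $755.20 (running OOP $2584.80).
#4 ($12234): 40% coinsurance on $12234 = $4893.60. Adding that to $2584.80 gives $7478.40, past the $3500 cap; patient pays only $3500 − $2584.80 = $915.20.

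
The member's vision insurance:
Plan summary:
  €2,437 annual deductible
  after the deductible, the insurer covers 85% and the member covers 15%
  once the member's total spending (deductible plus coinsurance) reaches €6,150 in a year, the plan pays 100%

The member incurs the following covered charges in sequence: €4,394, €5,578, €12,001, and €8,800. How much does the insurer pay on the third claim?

€10,200.85

#1 (€4,394): €2,437 finishes the deductible; €1,957 goes to coinsurance; coinsurance €1,957 × 15% = €293.55. Member pays €2,730.55; OOP now €2,730.55. Insurer: €4,394 − €2,730.55 = €1,663.45.
#2 (€5,578): deductible already satisfied, so member's share is 15% × €5,578 = €836.70. Cost to member: €836.70. OOP to date €3,567.25. Plan pays €5,578 − €836.70 = €4,741.30.
#3 (€12,001): 15% coinsurance on €12,001 = €1,800.15. Cost to member: €1,800.15. OOP to date €5,367.40. Plan pays €12,001 − €1,800.15 = €10,200.85.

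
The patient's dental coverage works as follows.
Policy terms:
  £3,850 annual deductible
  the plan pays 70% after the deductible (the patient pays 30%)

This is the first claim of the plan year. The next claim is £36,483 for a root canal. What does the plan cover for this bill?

£22,843.10

Nothing has been paid toward the £3,850 deductible, so the first £3,850 of this charge is applied there.
That leaves £36,483 − £3,850 = £32,633 for coinsurance.
Patient's 30% share of £32,633 is £9,789.90.
Patient responsibility: £3,850 + £9,789.90 = £13,639.90.
The plan picks up £36,483 − £13,639.90 = £22,843.10.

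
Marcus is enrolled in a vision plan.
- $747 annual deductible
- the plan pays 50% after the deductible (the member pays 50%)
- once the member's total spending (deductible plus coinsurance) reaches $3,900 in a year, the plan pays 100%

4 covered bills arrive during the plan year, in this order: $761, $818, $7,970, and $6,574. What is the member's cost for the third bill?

$2,737

#1 ($761): deductible takes $747, $14 remains; coinsurance $14 × 50% = $7. Member owes $754 (running OOP $754).
#2 ($818): deductible met; 50% of $818 = $409. Member pays $409; OOP now $1,163.
#3 ($7,970): deductible met; 50% of $7,970 = $3,985. Adding that to $1,163 gives $5,148, past the $3,900 cap; member pays only $3,900 − $1,163 = $2,737.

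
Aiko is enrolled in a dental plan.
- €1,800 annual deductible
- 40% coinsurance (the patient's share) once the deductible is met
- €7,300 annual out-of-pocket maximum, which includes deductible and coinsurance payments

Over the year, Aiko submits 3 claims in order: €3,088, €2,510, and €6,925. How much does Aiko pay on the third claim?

Claim 1 (€3,088): €1,800 finishes the deductible; €1,288 goes to coinsurance; coinsurance €1,288 × 40% = €515.20. Cost to patient: €2,315.20. OOP to date €2,315.20.
Claim 2 (€2,510): deductible already satisfied, so patient's share is 40% × €2,510 = €1,004. Patient pays €1,004; OOP now €3,319.20.
Claim 3 (€6,925): deductible met; 40% of €6,925 = €2,770. Patient owes €2,770 (running OOP €6,089.20).

€2,770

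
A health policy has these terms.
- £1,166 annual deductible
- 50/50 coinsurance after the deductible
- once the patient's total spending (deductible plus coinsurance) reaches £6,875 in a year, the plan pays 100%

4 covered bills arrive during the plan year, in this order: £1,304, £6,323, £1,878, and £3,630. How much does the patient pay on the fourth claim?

£1,539.50

Bill 1, £1,304: deductible takes £1,166, £138 remains; 50% of £138 = £69. Patient owes £1,235 (running OOP £1,235).
Bill 2, £6,323: deductible met; 50% of £6,323 = £3,161.50. Cost to patient: £3,161.50. OOP to date £4,396.50.
Bill 3, £1,878: 50% coinsurance on £1,878 = £939. Cost to patient: £939. OOP to date £5,335.50.
Bill 4, £3,630: deductible already satisfied, so patient's share is 50% × £3,630 = £1,815. Adding that to £5,335.50 gives £7,150.50, past the £6,875 cap; patient pays only £6,875 − £5,335.50 = £1,539.50.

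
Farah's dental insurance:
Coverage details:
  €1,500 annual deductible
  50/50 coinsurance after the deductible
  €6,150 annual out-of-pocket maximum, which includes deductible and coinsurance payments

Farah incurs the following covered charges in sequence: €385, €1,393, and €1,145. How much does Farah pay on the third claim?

€572.50

Claim 1 (€385): all of it applies to the deductible. Patient owes €385 (running OOP €385).
Claim 2 (€1,393): €1,115 to deductible, leaving €278; 50% of €278 = €139. Patient owes €1,254 (running OOP €1,639).
Claim 3 (€1,145): deductible already satisfied, so patient's share is 50% × €1,145 = €572.50. Patient owes €572.50 (running OOP €2,211.50).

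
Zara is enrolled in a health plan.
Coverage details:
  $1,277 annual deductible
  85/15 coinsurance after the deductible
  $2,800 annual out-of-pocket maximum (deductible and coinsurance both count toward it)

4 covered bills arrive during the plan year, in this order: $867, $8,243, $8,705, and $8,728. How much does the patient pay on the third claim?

$348.05

#1 ($867): fully absorbed by the deductible. Patient pays $867; OOP now $867.
#2 ($8,243): $410 finishes the deductible; $7,833 goes to coinsurance; 15% of $7,833 = $1,174.95. Patient owes $1,584.95 (running OOP $2,451.95).
#3 ($8,705): 15% coinsurance on $8,705 = $1,305.75. That would push OOP to $3,757.70, over the $2,800 cap, so patient pays $2,800 − $2,451.95 = $348.05.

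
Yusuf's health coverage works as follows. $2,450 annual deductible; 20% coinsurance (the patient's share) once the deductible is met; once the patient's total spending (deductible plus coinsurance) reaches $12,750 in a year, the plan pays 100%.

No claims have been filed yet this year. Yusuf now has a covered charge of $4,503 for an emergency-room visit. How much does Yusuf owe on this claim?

The full $2,450 deductible is still open; $2,450 of this bill applies to it.
After the $2,450 deductible portion, $4,503 − $2,450 = $2,053 is subject to coinsurance.
Patient's 20% share of $2,053 is $410.60.
Patient responsibility before any cap: $2,450 + $410.60 = $2,860.60.
Year-to-date out-of-pocket becomes $0 + $2,860.60 = $2,860.60, still under the $12,750 maximum, so no cap applies.

$2,860.60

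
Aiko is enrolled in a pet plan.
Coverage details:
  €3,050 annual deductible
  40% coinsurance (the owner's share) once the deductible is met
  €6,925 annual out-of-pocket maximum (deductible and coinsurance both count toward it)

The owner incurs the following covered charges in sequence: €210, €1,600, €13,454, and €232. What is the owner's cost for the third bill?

€5,115

Bill 1, €210: entire amount goes to the deductible. Cost to owner: €210. OOP to date €210.
Bill 2, €1,600: fully absorbed by the deductible. Owner owes €1,600 (running OOP €1,810).
Bill 3, €13,454: €1,240 finishes the deductible; €12,214 goes to coinsurance; 40% of €12,214 = €4,885.60. Deductible plus coinsurance: €1,240 + €4,885.60 = €6,125.60. That would push OOP to €7,935.60, over the €6,925 cap, so owner pays €6,925 − €1,810 = €5,115.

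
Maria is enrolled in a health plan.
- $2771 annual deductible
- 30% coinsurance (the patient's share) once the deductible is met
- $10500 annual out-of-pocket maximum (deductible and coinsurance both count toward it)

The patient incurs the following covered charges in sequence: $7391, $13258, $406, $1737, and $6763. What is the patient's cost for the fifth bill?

#1 ($7391): $2771 finishes the deductible; $4620 goes to coinsurance; coinsurance $4620 × 30% = $1386. Cost to patient: $4157. OOP to date $4157.
#2 ($13258): deductible already satisfied, so patient's share is 30% × $13258 = $3977.40. Patient pays $3977.40; OOP now $8134.40.
#3 ($406): deductible already satisfied, so patient's share is 30% × $406 = $121.80. Cost to patient: $121.80. OOP to date $8256.20.
#4 ($1737): 30% coinsurance on $1737 = $521.10. Cost to patient: $521.10. OOP to date $8777.30.
#5 ($6763): deductible already satisfied, so patient's share is 30% × $6763 = $2028.90. That would push OOP to $10806.20, over the $10500 cap, so patient pays $10500 − $8777.30 = $1722.70.

$1722.70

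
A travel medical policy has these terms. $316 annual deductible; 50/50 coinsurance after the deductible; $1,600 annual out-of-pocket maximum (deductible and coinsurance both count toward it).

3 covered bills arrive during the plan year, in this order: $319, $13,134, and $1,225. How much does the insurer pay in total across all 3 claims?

Claim 1 ($319): deductible takes $316, $3 remains; coinsurance $3 × 50% = $1.50. Cost to traveler: $317.50. OOP to date $317.50. Insurer: $319 − $317.50 = $1.50.
Claim 2 ($13,134): deductible met; 50% of $13,134 = $6,567. Adding that to $317.50 gives $6,884.50, past the $1,600 cap; traveler pays only $1,600 − $317.50 = $1,282.50. Plan pays $13,134 − $1,282.50 = $11,851.50.
Claim 3 ($1,225): deductible already satisfied, so traveler's share is 50% × $1,225 = $612.50. That would push OOP to $2,212.50, over the $1,600 cap, so traveler pays $1,600 − $1,600 = $0. Plan pays $1,225 − $0 = $1,225.
Insurer total = bills − traveler's total = $14,678 − $1,600 = $13,078.

$13,078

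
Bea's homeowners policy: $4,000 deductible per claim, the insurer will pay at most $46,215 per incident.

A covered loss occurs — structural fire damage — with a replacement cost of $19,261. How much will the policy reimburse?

After the deductible, $19,261 − $4,000 = $15,261 remains.
$15,261 is within the $46,215 limit, so the insurer pays $15,261.

$15,261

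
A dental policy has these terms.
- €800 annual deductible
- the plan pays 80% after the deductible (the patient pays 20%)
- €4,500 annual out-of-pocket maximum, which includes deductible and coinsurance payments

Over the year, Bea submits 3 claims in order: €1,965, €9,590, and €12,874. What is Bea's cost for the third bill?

€1,549

Bill 1, €1,965: deductible takes €800, €1,165 remains; coinsurance €1,165 × 20% = €233. Patient owes €1,033 (running OOP €1,033).
Bill 2, €9,590: 20% coinsurance on €9,590 = €1,918. Patient owes €1,918 (running OOP €2,951).
Bill 3, €12,874: deductible already satisfied, so patient's share is 20% × €12,874 = €2,574.80. OOP would hit €5,525.80 > €4,500, so the cap limits the patient to €4,500 − €2,951 = €1,549.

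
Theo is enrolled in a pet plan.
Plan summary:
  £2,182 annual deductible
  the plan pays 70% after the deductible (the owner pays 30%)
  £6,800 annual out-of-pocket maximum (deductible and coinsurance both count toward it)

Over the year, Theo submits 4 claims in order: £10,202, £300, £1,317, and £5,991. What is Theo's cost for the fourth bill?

£1,726.90

Claim 1 — £10,202: £2,182 to deductible, leaving £8,020; coinsurance £8,020 × 30% = £2,406. Owner pays £4,588; OOP now £4,588.
Claim 2 — £300: 30% coinsurance on £300 = £90. Owner owes £90 (running OOP £4,678).
Claim 3 — £1,317: deductible met; 30% of £1,317 = £395.10. Cost to owner: £395.10. OOP to date £5,073.10.
Claim 4 — £5,991: deductible already satisfied, so owner's share is 30% × £5,991 = £1,797.30. Adding that to £5,073.10 gives £6,870.40, past the £6,800 cap; owner pays only £6,800 − £5,073.10 = £1,726.90.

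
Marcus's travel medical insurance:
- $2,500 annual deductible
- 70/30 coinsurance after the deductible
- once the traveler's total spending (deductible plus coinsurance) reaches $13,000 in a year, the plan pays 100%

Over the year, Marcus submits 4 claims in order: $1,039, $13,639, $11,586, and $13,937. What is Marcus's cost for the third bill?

$3,475.80

Claim 1 — $1,039: entire amount goes to the deductible. Traveler owes $1,039 (running OOP $1,039).
Claim 2 — $13,639: deductible takes $1,461, $12,178 remains; traveler's 30% is $3,653.40. Traveler pays $5,114.40; OOP now $6,153.40.
Claim 3 — $11,586: 30% coinsurance on $11,586 = $3,475.80. Traveler pays $3,475.80; OOP now $9,629.20.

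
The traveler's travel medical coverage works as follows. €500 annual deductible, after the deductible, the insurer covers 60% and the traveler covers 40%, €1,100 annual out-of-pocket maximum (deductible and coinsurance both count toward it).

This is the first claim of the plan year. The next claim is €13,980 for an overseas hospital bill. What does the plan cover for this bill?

€12,880

Nothing has been paid toward the €500 deductible, so the first €500 of this charge is applied there.
The remaining €13,480 (= €13,980 − €500) moves to coinsurance.
Traveler's 40% share of €13,480 is €5,392.
So the traveler owes €500 + €5,392 = €5,892 before any cap.
Adding €5,892 to the €0 already spent would give €5,892, which exceeds the €1,100 cap; the traveler pays just €1,100 − €0 = €1,100.
Insurer pays the balance: €13,980 − €1,100 = €12,880.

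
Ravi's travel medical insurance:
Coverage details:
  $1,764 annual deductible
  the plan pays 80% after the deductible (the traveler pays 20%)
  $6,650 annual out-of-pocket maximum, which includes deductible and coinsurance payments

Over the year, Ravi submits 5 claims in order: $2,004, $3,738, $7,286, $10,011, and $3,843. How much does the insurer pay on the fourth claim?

Bill 1, $2,004: $1,764 finishes the deductible; $240 goes to coinsurance; traveler's 20% is $48. Traveler owes $1,812 (running OOP $1,812). Plan pays $2,004 − $1,812 = $192.
Bill 2, $3,738: deductible met; 20% of $3,738 = $747.60. Traveler owes $747.60 (running OOP $2,559.60). Plan pays $3,738 − $747.60 = $2,990.40.
Bill 3, $7,286: deductible already satisfied, so traveler's share is 20% × $7,286 = $1,457.20. Traveler pays $1,457.20; OOP now $4,016.80. Insurer: $7,286 − $1,457.20 = $5,828.80.
Bill 4, $10,011: 20% coinsurance on $10,011 = $2,002.20. Traveler owes $2,002.20 (running OOP $6,019). Insurer: $10,011 − $2,002.20 = $8,008.80.

$8,008.80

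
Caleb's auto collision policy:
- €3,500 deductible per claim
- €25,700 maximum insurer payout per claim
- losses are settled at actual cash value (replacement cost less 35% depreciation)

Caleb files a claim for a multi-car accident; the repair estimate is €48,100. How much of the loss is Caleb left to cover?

€22,400

Depreciate 35%: the covered value is €48,100 × 0.65 = €31,265.
Less the €3,500 deductible: €31,265 − €3,500 = €27,765.
€27,765 exceeds the €25,700 limit, so the insurer pays the limit: €25,700.
Out of pocket: €48,100 − €25,700 = €22,400.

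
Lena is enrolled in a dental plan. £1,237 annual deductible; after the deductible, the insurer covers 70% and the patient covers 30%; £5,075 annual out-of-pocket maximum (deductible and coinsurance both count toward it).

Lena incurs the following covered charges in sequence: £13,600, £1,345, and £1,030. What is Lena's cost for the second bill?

£129.10

Claim 1 — £13,600: £1,237 to deductible, leaving £12,363; coinsurance £12,363 × 30% = £3,708.90. Patient owes £4,945.90 (running OOP £4,945.90).
Claim 2 — £1,345: 30% coinsurance on £1,345 = £403.50. OOP would hit £5,349.40 > £5,075, so the cap limits the patient to £5,075 − £4,945.90 = £129.10.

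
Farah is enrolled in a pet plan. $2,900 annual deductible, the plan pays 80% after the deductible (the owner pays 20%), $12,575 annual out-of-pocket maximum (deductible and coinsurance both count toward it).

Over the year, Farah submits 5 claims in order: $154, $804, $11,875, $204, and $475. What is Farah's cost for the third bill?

#1 ($154): all of it applies to the deductible. Cost to owner: $154. OOP to date $154.
#2 ($804): fully absorbed by the deductible. Cost to owner: $804. OOP to date $958.
#3 ($11,875): $1,942 to deductible, leaving $9,933; 20% of $9,933 = $1,986.60. Cost to owner: $3,928.60. OOP to date $4,886.60.

$3,928.60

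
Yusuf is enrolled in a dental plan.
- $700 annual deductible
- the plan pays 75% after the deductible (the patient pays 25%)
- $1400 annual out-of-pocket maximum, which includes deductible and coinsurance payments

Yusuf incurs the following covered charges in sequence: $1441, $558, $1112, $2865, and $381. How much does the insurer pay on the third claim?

#1 ($1441): $700 to deductible, leaving $741; coinsurance $741 × 25% = $185.25. Cost to patient: $885.25. OOP to date $885.25. Plan pays $1441 − $885.25 = $555.75.
#2 ($558): deductible met; 25% of $558 = $139.50. Cost to patient: $139.50. OOP to date $1024.75. Insurer: $558 − $139.50 = $418.50.
#3 ($1112): 25% coinsurance on $1112 = $278. Patient pays $278; OOP now $1302.75. Plan pays $1112 − $278 = $834.

$834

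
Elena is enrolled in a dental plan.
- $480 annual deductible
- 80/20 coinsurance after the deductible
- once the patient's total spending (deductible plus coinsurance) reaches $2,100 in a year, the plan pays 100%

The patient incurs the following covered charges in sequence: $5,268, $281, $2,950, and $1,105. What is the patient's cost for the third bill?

Claim 1 — $5,268: $480 to deductible, leaving $4,788; patient's 20% is $957.60. Cost to patient: $1,437.60. OOP to date $1,437.60.
Claim 2 — $281: deductible already satisfied, so patient's share is 20% × $281 = $56.20. Cost to patient: $56.20. OOP to date $1,493.80.
Claim 3 — $2,950: deductible already satisfied, so patient's share is 20% × $2,950 = $590. Cost to patient: $590. OOP to date $2,083.80.

$590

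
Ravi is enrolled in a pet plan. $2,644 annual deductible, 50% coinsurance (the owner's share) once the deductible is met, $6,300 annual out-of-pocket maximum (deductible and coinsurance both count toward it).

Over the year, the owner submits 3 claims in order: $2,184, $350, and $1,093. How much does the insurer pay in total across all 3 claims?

$491.50

#1 ($2,184): all of it applies to the deductible. Cost to owner: $2,184. OOP to date $2,184. Plan pays $2,184 − $2,184 = $0.
#2 ($350): fully absorbed by the deductible. Owner owes $350 (running OOP $2,534). Insurer: $350 − $350 = $0.
#3 ($1,093): $110 to deductible, leaving $983; 50% of $983 = $491.50. Owner owes $601.50 (running OOP $3,135.50). Insurer: $1,093 − $601.50 = $491.50.
Insurer total: $0 + $0 + $491.50 = $491.50.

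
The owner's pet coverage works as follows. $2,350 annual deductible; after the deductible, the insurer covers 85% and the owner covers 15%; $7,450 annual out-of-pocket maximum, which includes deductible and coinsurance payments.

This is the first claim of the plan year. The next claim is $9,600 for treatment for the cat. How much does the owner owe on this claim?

Nothing has been paid toward the $2,350 deductible, so the first $2,350 of this charge is applied there.
That leaves $9,600 − $2,350 = $7,250 for coinsurance.
Owner's 15% share of $7,250 is $1,087.50.
That puts the owner's cost at $2,350 + $1,087.50 = $3,437.50 before any cap.
Year-to-date out-of-pocket becomes $0 + $3,437.50 = $3,437.50, still under the $7,450 maximum, so no cap applies.

$3,437.50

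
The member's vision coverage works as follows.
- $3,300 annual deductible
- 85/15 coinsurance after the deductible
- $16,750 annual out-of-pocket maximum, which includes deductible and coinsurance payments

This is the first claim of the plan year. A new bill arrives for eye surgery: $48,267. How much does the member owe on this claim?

$10,045.05

Deductible not yet touched, so the first $3,300 of the bill goes to the deductible.
That leaves $48,267 − $3,300 = $44,967 for coinsurance.
Member's 15% share of $44,967 is $6,745.05.
Member responsibility before any cap: $3,300 + $6,745.05 = $10,045.05.
Total out-of-pocket so far would be $0 + $10,045.05 = $10,045.05, below the $16,750 cap — no reduction.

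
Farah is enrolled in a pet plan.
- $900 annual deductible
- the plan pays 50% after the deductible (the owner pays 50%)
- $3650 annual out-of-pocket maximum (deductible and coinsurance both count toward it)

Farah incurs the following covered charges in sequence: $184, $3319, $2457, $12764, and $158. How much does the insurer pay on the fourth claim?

$12544

#1 ($184): entire amount goes to the deductible. Owner owes $184 (running OOP $184). Plan pays $184 − $184 = $0.
#2 ($3319): $716 finishes the deductible; $2603 goes to coinsurance; coinsurance $2603 × 50% = $1301.50. Owner owes $2017.50 (running OOP $2201.50). Insurer: $3319 − $2017.50 = $1301.50.
#3 ($2457): 50% coinsurance on $2457 = $1228.50. Owner owes $1228.50 (running OOP $3430). Plan pays $2457 − $1228.50 = $1228.50.
#4 ($12764): deductible already satisfied, so owner's share is 50% × $12764 = $6382. OOP would hit $9812 > $3650, so the cap limits the owner to $3650 − $3430 = $220. Plan pays $12764 − $220 = $12544.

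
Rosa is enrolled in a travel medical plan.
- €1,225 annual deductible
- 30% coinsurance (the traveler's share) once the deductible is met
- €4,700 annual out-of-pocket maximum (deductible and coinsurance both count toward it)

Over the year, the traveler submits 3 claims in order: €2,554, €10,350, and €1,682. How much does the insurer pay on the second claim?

#1 (€2,554): €1,225 finishes the deductible; €1,329 goes to coinsurance; 30% of €1,329 = €398.70. Traveler pays €1,623.70; OOP now €1,623.70. Plan pays €2,554 − €1,623.70 = €930.30.
#2 (€10,350): deductible already satisfied, so traveler's share is 30% × €10,350 = €3,105. Adding that to €1,623.70 gives €4,728.70, past the €4,700 cap; traveler pays only €4,700 − €1,623.70 = €3,076.30. Plan pays €10,350 − €3,076.30 = €7,273.70.

€7,273.70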